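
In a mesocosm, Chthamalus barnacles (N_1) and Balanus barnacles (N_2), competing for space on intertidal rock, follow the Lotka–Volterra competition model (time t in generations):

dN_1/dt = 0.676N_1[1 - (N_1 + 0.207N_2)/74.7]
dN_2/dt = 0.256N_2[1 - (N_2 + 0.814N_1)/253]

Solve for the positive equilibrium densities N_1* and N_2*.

Setting both brackets to zero gives the nullclines N_1 + 0.207N_2 = 74.7 and 0.814N_1 + N_2 = 253.
Substituting N_2 = 253 - 0.814N_1 into the first: N_1(1 - 0.207·0.814) = 74.7 - 0.207·253.
So N_1* = 22.3/0.832 = 26.9, and then N_2* = 253 - 0.814·26.9 = 231.

N_1* ≈ 26.9, N_2* ≈ 231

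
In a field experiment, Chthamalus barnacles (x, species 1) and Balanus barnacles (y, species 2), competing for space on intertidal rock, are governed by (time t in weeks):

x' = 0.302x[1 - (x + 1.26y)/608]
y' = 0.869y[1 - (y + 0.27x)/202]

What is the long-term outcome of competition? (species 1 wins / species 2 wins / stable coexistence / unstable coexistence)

Compare the nullcline intercepts: K1/α12 = 608/1.26 = 483 > K2 = 202; K2/α21 = 202/0.27 = 748 > K1 = 608.
Since both inequalities hold, each species can invade when rare, so the interior equilibrium is stable.

stable coexistence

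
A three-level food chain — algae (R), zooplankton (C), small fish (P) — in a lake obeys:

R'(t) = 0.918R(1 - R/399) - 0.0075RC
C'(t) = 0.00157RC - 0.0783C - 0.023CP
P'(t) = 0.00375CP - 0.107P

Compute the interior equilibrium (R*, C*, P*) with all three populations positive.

R* ≈ 306, C* ≈ 28.5, P* ≈ 17.5

From dP/dt = 0: 0.00375C* = 0.107, so C* = 28.5.
From dR/dt = 0: 0.918(1 - R*/399) = 0.0075·28.5, giving R* = 399·(1 - 0.233) = 306.
From dC/dt = 0: 0.00157·306 - 0.0783 = 0.023P*, so P* = 0.402/0.023 = 17.5.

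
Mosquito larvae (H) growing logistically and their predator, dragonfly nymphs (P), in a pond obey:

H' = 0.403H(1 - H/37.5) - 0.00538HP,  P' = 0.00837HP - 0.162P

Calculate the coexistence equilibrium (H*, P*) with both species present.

H* ≈ 19.4, P* ≈ 36.2

From dP/dt = 0 with P > 0: 0.00837H* = 0.162, so H* = 19.4.
Substitute into dH/dt = 0: 0.403(1 - 19.4/37.5) = 0.00538P*.
The bracket is 0.484, giving P* = 0.195/0.00538 = 36.2.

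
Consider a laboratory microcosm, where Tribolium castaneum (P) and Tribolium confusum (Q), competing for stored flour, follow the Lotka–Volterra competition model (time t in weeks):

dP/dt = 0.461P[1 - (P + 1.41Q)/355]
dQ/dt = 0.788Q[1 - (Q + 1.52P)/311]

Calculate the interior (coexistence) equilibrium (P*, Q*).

P* ≈ 73, Q* ≈ 200

Setting both brackets to zero gives the nullclines P + 1.41Q = 355 and 1.52P + Q = 311.
Substituting Q = 311 - 1.52P into the first: P(1 - 1.41·1.52) = 355 - 1.41·311.
So P* = -83.5/-1.14 = 73, and then Q* = 311 - 1.52·73 = 200.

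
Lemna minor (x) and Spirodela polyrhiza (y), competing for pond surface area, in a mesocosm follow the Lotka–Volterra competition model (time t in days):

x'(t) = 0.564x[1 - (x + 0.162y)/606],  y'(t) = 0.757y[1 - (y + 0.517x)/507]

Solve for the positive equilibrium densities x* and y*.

x* ≈ 572, y* ≈ 211

Setting both brackets to zero gives the nullclines x + 0.162y = 606 and 0.517x + y = 507.
Substituting y = 507 - 0.517x into the first: x(1 - 0.162·0.517) = 606 - 0.162·507.
So x* = 524/0.916 = 572, and then y* = 507 - 0.517·572 = 211.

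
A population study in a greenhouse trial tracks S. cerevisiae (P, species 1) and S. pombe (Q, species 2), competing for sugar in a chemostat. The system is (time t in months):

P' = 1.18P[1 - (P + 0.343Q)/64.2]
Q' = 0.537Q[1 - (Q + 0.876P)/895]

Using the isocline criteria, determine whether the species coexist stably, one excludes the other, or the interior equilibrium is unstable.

Compare the nullcline intercepts: K1/α12 = 64.2/0.343 = 187 < K2 = 895; K2/α21 = 895/0.876 = 1020 > K1 = 64.2.
Since the inequalities point opposite ways, species 2 can invade but species 1 cannot.

species 2 excludes species 1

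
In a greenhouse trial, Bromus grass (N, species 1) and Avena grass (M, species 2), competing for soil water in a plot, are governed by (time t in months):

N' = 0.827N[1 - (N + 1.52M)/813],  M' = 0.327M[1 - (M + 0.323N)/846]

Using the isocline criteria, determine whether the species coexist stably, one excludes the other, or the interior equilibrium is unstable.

species 2 excludes species 1

Compare the nullcline intercepts: K1/α12 = 813/1.52 = 535 < K2 = 846; K2/α21 = 846/0.323 = 2620 > K1 = 813.
Since the inequalities point opposite ways, species 2 can invade but species 1 cannot.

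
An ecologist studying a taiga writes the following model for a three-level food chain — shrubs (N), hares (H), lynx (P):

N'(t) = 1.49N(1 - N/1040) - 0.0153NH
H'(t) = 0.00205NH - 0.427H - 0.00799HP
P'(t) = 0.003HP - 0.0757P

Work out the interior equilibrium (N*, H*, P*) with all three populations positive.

N* ≈ 771, H* ≈ 25.2, P* ≈ 144

From dP/dt = 0: 0.003H* = 0.0757, so H* = 25.2.
From dN/dt = 0: 1.49(1 - N*/1040) = 0.0153·25.2, giving N* = 1040·(1 - 0.259) = 771.
From dH/dt = 0: 0.00205·771 - 0.427 = 0.00799P*, so P* = 1.15/0.00799 = 144.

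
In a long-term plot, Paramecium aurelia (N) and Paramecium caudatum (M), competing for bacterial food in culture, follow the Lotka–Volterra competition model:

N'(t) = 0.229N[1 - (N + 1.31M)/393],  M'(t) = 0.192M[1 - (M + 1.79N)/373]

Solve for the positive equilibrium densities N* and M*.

N* ≈ 71.1, M* ≈ 246

Setting both brackets to zero gives the nullclines N + 1.31M = 393 and 1.79N + M = 373.
Substituting M = 373 - 1.79N into the first: N(1 - 1.31·1.79) = 393 - 1.31·373.
So N* = -95.6/-1.34 = 71.1, and then M* = 373 - 1.79·71.1 = 246.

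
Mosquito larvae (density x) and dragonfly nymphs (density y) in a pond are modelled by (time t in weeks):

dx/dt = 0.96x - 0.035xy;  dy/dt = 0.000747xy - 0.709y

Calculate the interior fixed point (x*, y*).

Set dy/dt = 0 with y > 0: 0.000747x - 0.709 = 0, so x* = 0.709/0.000747 = 949.
Set dx/dt = 0 with x > 0: 0.96 - 0.035y = 0, so y* = 0.96/0.035 = 27.4.

x* ≈ 949, y* ≈ 27.4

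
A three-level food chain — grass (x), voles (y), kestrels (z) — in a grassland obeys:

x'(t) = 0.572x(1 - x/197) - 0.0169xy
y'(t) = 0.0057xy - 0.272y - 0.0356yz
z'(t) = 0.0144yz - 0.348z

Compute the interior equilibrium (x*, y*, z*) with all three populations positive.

x* ≈ 56.3, y* ≈ 24.2, z* ≈ 1.38

From dz/dt = 0: 0.0144y* = 0.348, so y* = 24.2.
From dx/dt = 0: 0.572(1 - x*/197) = 0.0169·24.2, giving x* = 197·(1 - 0.714) = 56.3.
From dy/dt = 0: 0.0057·56.3 - 0.272 = 0.0356z*, so z* = 0.0491/0.0356 = 1.38.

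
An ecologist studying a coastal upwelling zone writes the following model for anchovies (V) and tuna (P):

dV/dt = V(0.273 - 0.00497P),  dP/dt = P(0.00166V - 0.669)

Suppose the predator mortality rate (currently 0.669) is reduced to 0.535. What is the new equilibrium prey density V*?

At the interior fixed point, setting dP/dt = 0 with P > 0 fixes V* = (predator death rate)/(VP coefficient) — independent of the other coefficients.
With the change, V* = 0.535/0.00166 = 322; it falls from 403.

V* ≈ 322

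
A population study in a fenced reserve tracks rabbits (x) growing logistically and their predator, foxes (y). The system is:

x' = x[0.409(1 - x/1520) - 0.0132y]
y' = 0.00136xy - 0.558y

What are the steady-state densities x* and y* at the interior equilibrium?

From dy/dt = 0 with y > 0: 0.00136x* = 0.558, so x* = 410.
Substitute into dx/dt = 0: 0.409(1 - 410/1520) = 0.0132y*.
The bracket is 0.73, giving y* = 0.299/0.0132 = 22.6.

x* ≈ 410, y* ≈ 22.6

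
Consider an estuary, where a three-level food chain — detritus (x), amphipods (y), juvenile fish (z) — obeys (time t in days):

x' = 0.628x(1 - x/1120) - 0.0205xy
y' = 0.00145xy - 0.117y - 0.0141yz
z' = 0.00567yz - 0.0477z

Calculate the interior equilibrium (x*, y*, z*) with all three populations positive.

From dz/dt = 0: 0.00567y* = 0.0477, so y* = 8.41.
From dx/dt = 0: 0.628(1 - x*/1120) = 0.0205·8.41, giving x* = 1120·(1 - 0.275) = 812.
From dy/dt = 0: 0.00145·812 - 0.117 = 0.0141z*, so z* = 1.06/0.0141 = 75.2.

x* ≈ 812, y* ≈ 8.41, z* ≈ 75.2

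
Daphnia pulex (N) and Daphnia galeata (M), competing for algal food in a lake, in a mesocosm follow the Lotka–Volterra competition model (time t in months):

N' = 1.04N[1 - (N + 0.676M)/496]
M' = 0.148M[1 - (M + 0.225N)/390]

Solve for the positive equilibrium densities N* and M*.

N* ≈ 274, M* ≈ 328

Setting both brackets to zero gives the nullclines N + 0.676M = 496 and 0.225N + M = 390.
Substituting M = 390 - 0.225N into the first: N(1 - 0.676·0.225) = 496 - 0.676·390.
So N* = 232/0.848 = 274, and then M* = 390 - 0.225·274 = 328.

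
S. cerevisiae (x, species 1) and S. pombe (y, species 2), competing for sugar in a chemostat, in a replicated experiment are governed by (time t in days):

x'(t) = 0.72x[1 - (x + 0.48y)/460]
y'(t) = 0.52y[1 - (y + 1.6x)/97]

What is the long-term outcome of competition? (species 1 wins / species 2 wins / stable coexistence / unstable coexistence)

Compare the nullcline intercepts: K1/α12 = 460/0.48 = 958 > K2 = 97; K2/α21 = 97/1.6 = 60.6 < K1 = 460.
Since the inequalities point opposite ways, species 1 can invade but species 2 cannot.

species 1 excludes species 2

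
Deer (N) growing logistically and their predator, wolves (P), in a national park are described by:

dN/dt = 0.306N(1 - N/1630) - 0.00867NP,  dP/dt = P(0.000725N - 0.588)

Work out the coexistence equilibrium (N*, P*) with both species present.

N* ≈ 811, P* ≈ 17.7

From dP/dt = 0 with P > 0: 0.000725N* = 0.588, so N* = 811.
Substitute into dN/dt = 0: 0.306(1 - 811/1630) = 0.00867P*.
The bracket is 0.502, giving P* = 0.154/0.00867 = 17.7.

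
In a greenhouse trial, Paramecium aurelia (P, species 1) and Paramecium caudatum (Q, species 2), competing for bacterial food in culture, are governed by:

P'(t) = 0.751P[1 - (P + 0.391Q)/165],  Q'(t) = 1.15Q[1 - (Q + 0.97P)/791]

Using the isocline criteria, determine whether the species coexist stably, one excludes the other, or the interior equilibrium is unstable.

Compare the nullcline intercepts: K1/α12 = 165/0.391 = 422 < K2 = 791; K2/α21 = 791/0.97 = 815 > K1 = 165.
Since the inequalities point opposite ways, species 2 can invade but species 1 cannot.

species 2 excludes species 1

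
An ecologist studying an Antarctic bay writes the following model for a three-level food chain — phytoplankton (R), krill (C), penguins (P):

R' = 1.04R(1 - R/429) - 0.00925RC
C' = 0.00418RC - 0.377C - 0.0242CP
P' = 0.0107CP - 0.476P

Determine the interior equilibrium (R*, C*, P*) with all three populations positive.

From dP/dt = 0: 0.0107C* = 0.476, so C* = 44.5.
From dR/dt = 0: 1.04(1 - R*/429) = 0.00925·44.5, giving R* = 429·(1 - 0.396) = 259.
From dC/dt = 0: 0.00418·259 - 0.377 = 0.0242P*, so P* = 0.707/0.0242 = 29.2.

R* ≈ 259, C* ≈ 44.5, P* ≈ 29.2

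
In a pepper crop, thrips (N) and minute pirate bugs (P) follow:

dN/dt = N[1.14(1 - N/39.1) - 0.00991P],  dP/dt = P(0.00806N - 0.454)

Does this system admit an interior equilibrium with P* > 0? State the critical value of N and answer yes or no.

The predator equation gives dP/dt > 0 only when N > 0.454/0.00806 = 56.3.
Without the predator, N → K = 39.1. Since 39.1 < 56.3, the predator cannot invade.

Threshold N = 56.3; K < 56.3, so no, the predator goes extinct.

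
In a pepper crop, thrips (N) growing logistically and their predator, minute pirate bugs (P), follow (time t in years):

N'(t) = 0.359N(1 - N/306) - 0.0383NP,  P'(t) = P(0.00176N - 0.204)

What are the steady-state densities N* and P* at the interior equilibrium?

N* ≈ 116, P* ≈ 5.82

From dP/dt = 0 with P > 0: 0.00176N* = 0.204, so N* = 116.
Substitute into dN/dt = 0: 0.359(1 - 116/306) = 0.0383P*.
The bracket is 0.621, giving P* = 0.223/0.0383 = 5.82.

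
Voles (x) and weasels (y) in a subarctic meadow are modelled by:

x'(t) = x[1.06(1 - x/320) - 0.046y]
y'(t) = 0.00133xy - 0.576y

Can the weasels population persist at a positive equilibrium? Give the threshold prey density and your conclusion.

The predator equation gives dy/dt > 0 only when x > 0.576/0.00133 = 433.
Without the predator, x → K = 320. Since 320 < 433, the predator cannot invade.

Threshold x = 433; K < 433, so no, the predator goes extinct.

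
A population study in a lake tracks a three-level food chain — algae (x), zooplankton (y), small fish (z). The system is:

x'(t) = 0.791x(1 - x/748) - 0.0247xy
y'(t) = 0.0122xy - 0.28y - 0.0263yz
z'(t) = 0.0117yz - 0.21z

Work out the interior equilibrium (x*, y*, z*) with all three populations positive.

x* ≈ 329, y* ≈ 17.9, z* ≈ 142

From dz/dt = 0: 0.0117y* = 0.21, so y* = 17.9.
From dx/dt = 0: 0.791(1 - x*/748) = 0.0247·17.9, giving x* = 748·(1 - 0.56) = 329.
From dy/dt = 0: 0.0122·329 - 0.28 = 0.0263z*, so z* = 3.73/0.0263 = 142.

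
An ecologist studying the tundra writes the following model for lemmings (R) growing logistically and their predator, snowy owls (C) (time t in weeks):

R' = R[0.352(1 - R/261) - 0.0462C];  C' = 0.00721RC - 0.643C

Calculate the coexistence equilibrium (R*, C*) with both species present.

From dC/dt = 0 with C > 0: 0.00721R* = 0.643, so R* = 89.2.
Substitute into dR/dt = 0: 0.352(1 - 89.2/261) = 0.0462C*.
The bracket is 0.658, giving C* = 0.232/0.0462 = 5.02.

R* ≈ 89.2, C* ≈ 5.02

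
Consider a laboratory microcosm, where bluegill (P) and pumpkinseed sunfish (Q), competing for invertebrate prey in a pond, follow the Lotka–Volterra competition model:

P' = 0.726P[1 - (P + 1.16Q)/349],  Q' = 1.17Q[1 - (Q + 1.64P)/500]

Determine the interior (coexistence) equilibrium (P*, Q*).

P* ≈ 256, Q* ≈ 80.2

Setting both brackets to zero gives the nullclines P + 1.16Q = 349 and 1.64P + Q = 500.
Substituting Q = 500 - 1.64P into the first: P(1 - 1.16·1.64) = 349 - 1.16·500.
So P* = -231/-0.902 = 256, and then Q* = 500 - 1.64·256 = 80.2.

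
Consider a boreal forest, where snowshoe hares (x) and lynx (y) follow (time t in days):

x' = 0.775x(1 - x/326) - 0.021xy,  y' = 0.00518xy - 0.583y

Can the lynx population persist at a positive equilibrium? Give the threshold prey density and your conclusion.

The predator equation gives dy/dt > 0 only when x > 0.583/0.00518 = 113.
Without the predator, x → K = 326. Since 326 > 113, the predator can invade and persist.

Threshold x = 113; K > 113, so yes, the predator persists.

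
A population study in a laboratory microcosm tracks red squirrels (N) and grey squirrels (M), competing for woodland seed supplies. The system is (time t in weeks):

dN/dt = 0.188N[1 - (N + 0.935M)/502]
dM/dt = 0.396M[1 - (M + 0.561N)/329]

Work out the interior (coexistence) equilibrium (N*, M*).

Setting both brackets to zero gives the nullclines N + 0.935M = 502 and 0.561N + M = 329.
Substituting M = 329 - 0.561N into the first: N(1 - 0.935·0.561) = 502 - 0.935·329.
So N* = 194/0.475 = 409, and then M* = 329 - 0.561·409 = 99.6.

N* ≈ 409, M* ≈ 99.6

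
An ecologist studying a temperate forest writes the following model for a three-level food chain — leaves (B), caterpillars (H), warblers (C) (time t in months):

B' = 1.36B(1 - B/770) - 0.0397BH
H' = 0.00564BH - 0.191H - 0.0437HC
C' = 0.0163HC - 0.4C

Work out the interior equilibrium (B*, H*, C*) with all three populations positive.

B* ≈ 218, H* ≈ 24.5, C* ≈ 23.8

From dC/dt = 0: 0.0163H* = 0.4, so H* = 24.5.
From dB/dt = 0: 1.36(1 - B*/770) = 0.0397·24.5, giving B* = 770·(1 - 0.716) = 218.
From dH/dt = 0: 0.00564·218 - 0.191 = 0.0437C*, so C* = 1.04/0.0437 = 23.8.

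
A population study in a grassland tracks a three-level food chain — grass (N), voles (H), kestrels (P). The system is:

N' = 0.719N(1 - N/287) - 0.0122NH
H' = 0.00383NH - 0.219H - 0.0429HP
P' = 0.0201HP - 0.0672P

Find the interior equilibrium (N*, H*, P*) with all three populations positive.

N* ≈ 271, H* ≈ 3.34, P* ≈ 19.1

From dP/dt = 0: 0.0201H* = 0.0672, so H* = 3.34.
From dN/dt = 0: 0.719(1 - N*/287) = 0.0122·3.34, giving N* = 287·(1 - 0.0567) = 271.
From dH/dt = 0: 0.00383·271 - 0.219 = 0.0429P*, so P* = 0.818/0.0429 = 19.1.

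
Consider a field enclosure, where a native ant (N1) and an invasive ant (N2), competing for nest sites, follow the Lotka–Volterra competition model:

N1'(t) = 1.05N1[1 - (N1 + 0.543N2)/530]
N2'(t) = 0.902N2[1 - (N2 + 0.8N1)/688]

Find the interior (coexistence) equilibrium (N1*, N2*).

N1* ≈ 277, N2* ≈ 467

Setting both brackets to zero gives the nullclines N1 + 0.543N2 = 530 and 0.8N1 + N2 = 688.
Substituting N2 = 688 - 0.8N1 into the first: N1(1 - 0.543·0.8) = 530 - 0.543·688.
So N1* = 156/0.566 = 277, and then N2* = 688 - 0.8·277 = 467.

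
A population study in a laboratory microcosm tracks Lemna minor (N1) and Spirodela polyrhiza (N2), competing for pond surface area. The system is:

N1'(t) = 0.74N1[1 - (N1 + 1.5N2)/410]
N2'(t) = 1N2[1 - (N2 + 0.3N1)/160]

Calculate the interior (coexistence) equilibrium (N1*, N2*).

Setting both brackets to zero gives the nullclines N1 + 1.5N2 = 410 and 0.3N1 + N2 = 160.
Substituting N2 = 160 - 0.3N1 into the first: N1(1 - 1.5·0.3) = 410 - 1.5·160.
So N1* = 170/0.55 = 309, and then N2* = 160 - 0.3·309 = 67.3.

N1* ≈ 309, N2* ≈ 67.3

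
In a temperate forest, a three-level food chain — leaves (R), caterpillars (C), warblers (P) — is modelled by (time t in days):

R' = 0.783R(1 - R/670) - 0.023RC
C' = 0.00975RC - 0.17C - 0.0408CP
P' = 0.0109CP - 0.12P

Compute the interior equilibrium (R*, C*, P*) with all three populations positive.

From dP/dt = 0: 0.0109C* = 0.12, so C* = 11.
From dR/dt = 0: 0.783(1 - R*/670) = 0.023·11, giving R* = 670·(1 - 0.323) = 453.
From dC/dt = 0: 0.00975·453 - 0.17 = 0.0408P*, so P* = 4.25/0.0408 = 104.

R* ≈ 453, C* ≈ 11, P* ≈ 104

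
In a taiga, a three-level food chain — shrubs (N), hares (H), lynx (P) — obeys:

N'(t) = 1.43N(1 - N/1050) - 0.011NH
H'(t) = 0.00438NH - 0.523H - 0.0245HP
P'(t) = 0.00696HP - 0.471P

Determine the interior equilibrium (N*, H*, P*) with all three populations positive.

From dP/dt = 0: 0.00696H* = 0.471, so H* = 67.7.
From dN/dt = 0: 1.43(1 - N*/1050) = 0.011·67.7, giving N* = 1050·(1 - 0.521) = 503.
From dH/dt = 0: 0.00438·503 - 0.523 = 0.0245P*, so P* = 1.68/0.0245 = 68.7.

N* ≈ 503, H* ≈ 67.7, P* ≈ 68.7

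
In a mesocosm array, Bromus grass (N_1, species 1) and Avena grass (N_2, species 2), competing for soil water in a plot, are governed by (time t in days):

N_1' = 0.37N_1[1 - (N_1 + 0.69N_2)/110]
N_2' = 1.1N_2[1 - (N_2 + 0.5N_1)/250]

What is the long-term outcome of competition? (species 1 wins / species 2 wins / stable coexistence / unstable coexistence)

Compare the nullcline intercepts: K1/α12 = 110/0.69 = 159 < K2 = 250; K2/α21 = 250/0.5 = 500 > K1 = 110.
Since the inequalities point opposite ways, species 2 can invade but species 1 cannot.

species 2 excludes species 1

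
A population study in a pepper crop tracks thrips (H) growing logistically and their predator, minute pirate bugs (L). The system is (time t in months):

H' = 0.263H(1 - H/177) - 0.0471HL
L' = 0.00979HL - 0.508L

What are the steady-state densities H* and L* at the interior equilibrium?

From dL/dt = 0 with L > 0: 0.00979H* = 0.508, so H* = 51.9.
Substitute into dH/dt = 0: 0.263(1 - 51.9/177) = 0.0471L*.
The bracket is 0.707, giving L* = 0.186/0.0471 = 3.95.

H* ≈ 51.9, L* ≈ 3.95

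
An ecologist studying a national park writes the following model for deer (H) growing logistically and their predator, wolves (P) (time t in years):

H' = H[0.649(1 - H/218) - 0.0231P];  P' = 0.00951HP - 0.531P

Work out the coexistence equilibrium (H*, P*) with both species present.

From dP/dt = 0 with P > 0: 0.00951H* = 0.531, so H* = 55.8.
Substitute into dH/dt = 0: 0.649(1 - 55.8/218) = 0.0231P*.
The bracket is 0.744, giving P* = 0.483/0.0231 = 20.9.

H* ≈ 55.8, P* ≈ 20.9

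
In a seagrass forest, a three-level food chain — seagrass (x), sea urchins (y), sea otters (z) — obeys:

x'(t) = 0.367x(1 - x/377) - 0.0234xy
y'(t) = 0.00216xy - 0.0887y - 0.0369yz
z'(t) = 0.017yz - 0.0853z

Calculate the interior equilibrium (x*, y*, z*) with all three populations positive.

x* ≈ 256, y* ≈ 5.02, z* ≈ 12.6

From dz/dt = 0: 0.017y* = 0.0853, so y* = 5.02.
From dx/dt = 0: 0.367(1 - x*/377) = 0.0234·5.02, giving x* = 377·(1 - 0.32) = 256.
From dy/dt = 0: 0.00216·256 - 0.0887 = 0.0369z*, so z* = 0.465/0.0369 = 12.6.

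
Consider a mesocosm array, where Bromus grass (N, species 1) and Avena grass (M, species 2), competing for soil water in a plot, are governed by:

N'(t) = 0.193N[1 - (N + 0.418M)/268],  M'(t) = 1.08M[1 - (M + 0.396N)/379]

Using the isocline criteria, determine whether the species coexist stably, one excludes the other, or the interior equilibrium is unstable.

stable coexistence

Compare the nullcline intercepts: K1/α12 = 268/0.418 = 641 > K2 = 379; K2/α21 = 379/0.396 = 957 > K1 = 268.
Since both inequalities hold, each species can invade when rare, so the interior equilibrium is stable.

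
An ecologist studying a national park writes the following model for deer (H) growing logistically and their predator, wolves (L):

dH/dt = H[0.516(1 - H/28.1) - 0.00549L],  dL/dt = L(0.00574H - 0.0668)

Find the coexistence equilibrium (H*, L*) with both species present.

H* ≈ 11.6, L* ≈ 55.1

From dL/dt = 0 with L > 0: 0.00574H* = 0.0668, so H* = 11.6.
Substitute into dH/dt = 0: 0.516(1 - 11.6/28.1) = 0.00549L*.
The bracket is 0.586, giving L* = 0.302/0.00549 = 55.1.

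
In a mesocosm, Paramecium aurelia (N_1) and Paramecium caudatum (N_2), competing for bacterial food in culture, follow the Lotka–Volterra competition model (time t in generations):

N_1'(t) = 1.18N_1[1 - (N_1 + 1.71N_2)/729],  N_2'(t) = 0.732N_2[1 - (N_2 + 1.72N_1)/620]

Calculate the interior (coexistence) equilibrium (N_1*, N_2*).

N_1* ≈ 171, N_2* ≈ 327

Setting both brackets to zero gives the nullclines N_1 + 1.71N_2 = 729 and 1.72N_1 + N_2 = 620.
Substituting N_2 = 620 - 1.72N_1 into the first: N_1(1 - 1.71·1.72) = 729 - 1.71·620.
So N_1* = -331/-1.94 = 171, and then N_2* = 620 - 1.72·171 = 327.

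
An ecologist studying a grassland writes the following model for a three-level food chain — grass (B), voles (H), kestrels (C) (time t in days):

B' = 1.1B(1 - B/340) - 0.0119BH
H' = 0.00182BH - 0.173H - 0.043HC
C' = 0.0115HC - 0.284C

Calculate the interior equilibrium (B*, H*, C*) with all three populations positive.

From dC/dt = 0: 0.0115H* = 0.284, so H* = 24.7.
From dB/dt = 0: 1.1(1 - B*/340) = 0.0119·24.7, giving B* = 340·(1 - 0.267) = 249.
From dH/dt = 0: 0.00182·249 - 0.173 = 0.043C*, so C* = 0.28/0.043 = 6.52.

B* ≈ 249, H* ≈ 24.7, C* ≈ 6.52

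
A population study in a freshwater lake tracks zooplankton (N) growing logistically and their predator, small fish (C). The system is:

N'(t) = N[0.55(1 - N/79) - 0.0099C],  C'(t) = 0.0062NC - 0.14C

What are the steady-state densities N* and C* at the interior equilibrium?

N* ≈ 22.6, C* ≈ 39.7

From dC/dt = 0 with C > 0: 0.0062N* = 0.14, so N* = 22.6.
Substitute into dN/dt = 0: 0.55(1 - 22.6/79) = 0.0099C*.
The bracket is 0.714, giving C* = 0.393/0.0099 = 39.7.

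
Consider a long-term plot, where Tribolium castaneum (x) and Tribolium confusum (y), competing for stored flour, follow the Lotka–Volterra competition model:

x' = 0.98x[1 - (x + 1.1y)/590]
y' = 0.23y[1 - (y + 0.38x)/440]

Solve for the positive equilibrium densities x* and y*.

Setting both brackets to zero gives the nullclines x + 1.1y = 590 and 0.38x + y = 440.
Substituting y = 440 - 0.38x into the first: x(1 - 1.1·0.38) = 590 - 1.1·440.
So x* = 106/0.582 = 182, and then y* = 440 - 0.38·182 = 371.

x* ≈ 182, y* ≈ 371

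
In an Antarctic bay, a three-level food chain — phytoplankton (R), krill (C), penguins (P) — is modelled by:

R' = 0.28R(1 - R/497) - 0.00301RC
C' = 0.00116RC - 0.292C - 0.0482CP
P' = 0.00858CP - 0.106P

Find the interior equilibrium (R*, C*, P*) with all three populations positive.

From dP/dt = 0: 0.00858C* = 0.106, so C* = 12.4.
From dR/dt = 0: 0.28(1 - R*/497) = 0.00301·12.4, giving R* = 497·(1 - 0.133) = 431.
From dC/dt = 0: 0.00116·431 - 0.292 = 0.0482P*, so P* = 0.208/0.0482 = 4.31.

R* ≈ 431, C* ≈ 12.4, P* ≈ 4.31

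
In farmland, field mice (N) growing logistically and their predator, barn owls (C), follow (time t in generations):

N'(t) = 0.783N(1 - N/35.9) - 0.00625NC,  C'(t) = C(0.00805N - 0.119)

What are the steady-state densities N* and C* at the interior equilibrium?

N* ≈ 14.8, C* ≈ 73.7

From dC/dt = 0 with C > 0: 0.00805N* = 0.119, so N* = 14.8.
Substitute into dN/dt = 0: 0.783(1 - 14.8/35.9) = 0.00625C*.
The bracket is 0.588, giving C* = 0.461/0.00625 = 73.7.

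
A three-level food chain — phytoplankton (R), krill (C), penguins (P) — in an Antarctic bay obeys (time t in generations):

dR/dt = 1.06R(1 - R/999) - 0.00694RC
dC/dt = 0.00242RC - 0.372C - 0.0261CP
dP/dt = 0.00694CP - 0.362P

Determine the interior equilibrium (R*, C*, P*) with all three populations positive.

R* ≈ 658, C* ≈ 52.2, P* ≈ 46.7

From dP/dt = 0: 0.00694C* = 0.362, so C* = 52.2.
From dR/dt = 0: 1.06(1 - R*/999) = 0.00694·52.2, giving R* = 999·(1 - 0.342) = 658.
From dC/dt = 0: 0.00242·658 - 0.372 = 0.0261P*, so P* = 1.22/0.0261 = 46.7.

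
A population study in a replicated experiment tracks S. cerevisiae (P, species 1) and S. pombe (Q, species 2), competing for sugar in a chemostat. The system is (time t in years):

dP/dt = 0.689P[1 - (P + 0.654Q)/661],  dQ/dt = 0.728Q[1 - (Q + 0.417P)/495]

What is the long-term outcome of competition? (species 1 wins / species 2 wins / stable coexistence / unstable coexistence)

Compare the nullcline intercepts: K1/α12 = 661/0.654 = 1010 > K2 = 495; K2/α21 = 495/0.417 = 1190 > K1 = 661.
Since both inequalities hold, each species can invade when rare, so the interior equilibrium is stable.

stable coexistence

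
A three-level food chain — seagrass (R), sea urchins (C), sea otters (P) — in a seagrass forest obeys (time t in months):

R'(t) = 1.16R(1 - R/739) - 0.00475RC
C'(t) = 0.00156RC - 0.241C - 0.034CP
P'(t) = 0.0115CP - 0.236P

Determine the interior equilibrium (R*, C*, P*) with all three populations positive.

From dP/dt = 0: 0.0115C* = 0.236, so C* = 20.5.
From dR/dt = 0: 1.16(1 - R*/739) = 0.00475·20.5, giving R* = 739·(1 - 0.084) = 677.
From dC/dt = 0: 0.00156·677 - 0.241 = 0.034P*, so P* = 0.815/0.034 = 24.

R* ≈ 677, C* ≈ 20.5, P* ≈ 24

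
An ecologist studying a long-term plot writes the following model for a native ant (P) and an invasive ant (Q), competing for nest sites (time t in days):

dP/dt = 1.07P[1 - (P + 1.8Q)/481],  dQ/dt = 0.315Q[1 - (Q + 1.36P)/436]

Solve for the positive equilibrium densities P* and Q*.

P* ≈ 210, Q* ≈ 151

Setting both brackets to zero gives the nullclines P + 1.8Q = 481 and 1.36P + Q = 436.
Substituting Q = 436 - 1.36P into the first: P(1 - 1.8·1.36) = 481 - 1.8·436.
So P* = -304/-1.45 = 210, and then Q* = 436 - 1.36·210 = 151.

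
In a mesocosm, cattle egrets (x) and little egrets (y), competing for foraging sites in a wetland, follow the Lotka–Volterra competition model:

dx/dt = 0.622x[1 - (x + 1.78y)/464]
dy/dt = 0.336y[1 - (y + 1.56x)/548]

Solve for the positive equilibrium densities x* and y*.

Setting both brackets to zero gives the nullclines x + 1.78y = 464 and 1.56x + y = 548.
Substituting y = 548 - 1.56x into the first: x(1 - 1.78·1.56) = 464 - 1.78·548.
So x* = -511/-1.78 = 288, and then y* = 548 - 1.56·288 = 99.

x* ≈ 288, y* ≈ 99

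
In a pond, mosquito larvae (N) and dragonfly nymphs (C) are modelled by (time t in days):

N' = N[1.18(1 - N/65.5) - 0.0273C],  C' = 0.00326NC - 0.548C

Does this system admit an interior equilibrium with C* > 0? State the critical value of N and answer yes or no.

Threshold N = 168; K < 168, so no, the predator goes extinct.

The predator equation gives dC/dt > 0 only when N > 0.548/0.00326 = 168.
Without the predator, N → K = 65.5. Since 65.5 < 168, the predator cannot invade.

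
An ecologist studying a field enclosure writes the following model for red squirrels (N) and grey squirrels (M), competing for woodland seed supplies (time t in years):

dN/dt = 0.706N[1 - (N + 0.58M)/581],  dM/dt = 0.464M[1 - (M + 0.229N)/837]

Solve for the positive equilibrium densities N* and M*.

Setting both brackets to zero gives the nullclines N + 0.58M = 581 and 0.229N + M = 837.
Substituting M = 837 - 0.229N into the first: N(1 - 0.58·0.229) = 581 - 0.58·837.
So N* = 95.5/0.867 = 110, and then M* = 837 - 0.229·110 = 812.

N* ≈ 110, M* ≈ 812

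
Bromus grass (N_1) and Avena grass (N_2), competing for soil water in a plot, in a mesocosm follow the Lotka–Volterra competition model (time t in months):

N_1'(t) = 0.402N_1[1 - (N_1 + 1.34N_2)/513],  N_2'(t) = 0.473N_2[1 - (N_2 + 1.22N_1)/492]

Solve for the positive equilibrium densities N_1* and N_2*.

Setting both brackets to zero gives the nullclines N_1 + 1.34N_2 = 513 and 1.22N_1 + N_2 = 492.
Substituting N_2 = 492 - 1.22N_1 into the first: N_1(1 - 1.34·1.22) = 513 - 1.34·492.
So N_1* = -146/-0.635 = 230, and then N_2* = 492 - 1.22·230 = 211.

N_1* ≈ 230, N_2* ≈ 211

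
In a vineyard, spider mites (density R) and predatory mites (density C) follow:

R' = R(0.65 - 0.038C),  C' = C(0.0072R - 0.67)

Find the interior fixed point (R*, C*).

R* ≈ 93.1, C* ≈ 17.1

Set dC/dt = 0 with C > 0: 0.0072R - 0.67 = 0, so R* = 0.67/0.0072 = 93.1.
Set dR/dt = 0 with R > 0: 0.65 - 0.038C = 0, so C* = 0.65/0.038 = 17.1.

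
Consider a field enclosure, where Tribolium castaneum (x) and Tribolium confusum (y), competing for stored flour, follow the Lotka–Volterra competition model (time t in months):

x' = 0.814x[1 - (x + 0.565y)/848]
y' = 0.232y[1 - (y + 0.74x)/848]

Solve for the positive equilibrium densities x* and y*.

x* ≈ 634, y* ≈ 379

Setting both brackets to zero gives the nullclines x + 0.565y = 848 and 0.74x + y = 848.
Substituting y = 848 - 0.74x into the first: x(1 - 0.565·0.74) = 848 - 0.565·848.
So x* = 369/0.582 = 634, and then y* = 848 - 0.74·634 = 379.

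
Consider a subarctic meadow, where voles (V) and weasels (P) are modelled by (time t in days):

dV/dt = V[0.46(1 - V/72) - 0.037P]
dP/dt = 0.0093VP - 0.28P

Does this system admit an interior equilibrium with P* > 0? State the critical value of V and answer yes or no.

Threshold V = 30.1; K > 30.1, so yes, the predator persists.

The predator equation gives dP/dt > 0 only when V > 0.28/0.0093 = 30.1.
Without the predator, V → K = 72. Since 72 > 30.1, the predator can invade and persist.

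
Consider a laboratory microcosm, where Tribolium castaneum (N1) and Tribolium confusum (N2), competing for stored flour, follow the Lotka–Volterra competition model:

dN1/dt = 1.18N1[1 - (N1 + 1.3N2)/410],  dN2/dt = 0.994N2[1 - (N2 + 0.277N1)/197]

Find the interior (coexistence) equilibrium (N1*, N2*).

Setting both brackets to zero gives the nullclines N1 + 1.3N2 = 410 and 0.277N1 + N2 = 197.
Substituting N2 = 197 - 0.277N1 into the first: N1(1 - 1.3·0.277) = 410 - 1.3·197.
So N1* = 154/0.64 = 241, and then N2* = 197 - 0.277·241 = 130.

N1* ≈ 241, N2* ≈ 130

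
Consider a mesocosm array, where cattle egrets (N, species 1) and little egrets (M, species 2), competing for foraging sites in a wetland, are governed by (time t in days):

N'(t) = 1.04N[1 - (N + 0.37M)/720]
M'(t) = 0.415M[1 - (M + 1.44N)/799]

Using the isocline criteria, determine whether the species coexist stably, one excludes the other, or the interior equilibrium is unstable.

species 1 excludes species 2

Compare the nullcline intercepts: K1/α12 = 720/0.37 = 1950 > K2 = 799; K2/α21 = 799/1.44 = 555 < K1 = 720.
Since the inequalities point opposite ways, species 1 can invade but species 2 cannot.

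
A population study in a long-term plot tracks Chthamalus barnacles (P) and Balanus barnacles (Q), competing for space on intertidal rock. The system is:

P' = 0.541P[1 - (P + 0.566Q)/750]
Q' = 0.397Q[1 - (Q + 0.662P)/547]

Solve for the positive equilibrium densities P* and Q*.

P* ≈ 704, Q* ≈ 80.8

Setting both brackets to zero gives the nullclines P + 0.566Q = 750 and 0.662P + Q = 547.
Substituting Q = 547 - 0.662P into the first: P(1 - 0.566·0.662) = 750 - 0.566·547.
So P* = 440/0.625 = 704, and then Q* = 547 - 0.662·704 = 80.8.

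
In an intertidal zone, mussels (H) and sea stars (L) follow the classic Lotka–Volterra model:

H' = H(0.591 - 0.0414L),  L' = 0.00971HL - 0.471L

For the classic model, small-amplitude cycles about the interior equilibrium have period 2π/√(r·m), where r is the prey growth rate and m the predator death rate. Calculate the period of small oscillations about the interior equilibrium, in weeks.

T ≈ 11.9 weeks

Here r = 0.591 and m = 0.471, so r·m = 0.278.
ω = √0.278 = 0.528 per week, hence T = 2π/ω ≈ 11.9 weeks.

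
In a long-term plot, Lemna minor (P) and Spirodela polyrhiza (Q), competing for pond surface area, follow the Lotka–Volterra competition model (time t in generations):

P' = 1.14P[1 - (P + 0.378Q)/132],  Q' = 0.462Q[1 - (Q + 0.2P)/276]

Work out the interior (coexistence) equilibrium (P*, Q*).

P* ≈ 29.9, Q* ≈ 270

Setting both brackets to zero gives the nullclines P + 0.378Q = 132 and 0.2P + Q = 276.
Substituting Q = 276 - 0.2P into the first: P(1 - 0.378·0.2) = 132 - 0.378·276.
So P* = 27.7/0.924 = 29.9, and then Q* = 276 - 0.2·29.9 = 270.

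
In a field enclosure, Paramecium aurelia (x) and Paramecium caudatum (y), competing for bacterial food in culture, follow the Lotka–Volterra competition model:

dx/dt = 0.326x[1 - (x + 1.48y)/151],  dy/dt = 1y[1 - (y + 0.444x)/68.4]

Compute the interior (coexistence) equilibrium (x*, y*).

Setting both brackets to zero gives the nullclines x + 1.48y = 151 and 0.444x + y = 68.4.
Substituting y = 68.4 - 0.444x into the first: x(1 - 1.48·0.444) = 151 - 1.48·68.4.
So x* = 49.8/0.343 = 145, and then y* = 68.4 - 0.444·145 = 3.95.

x* ≈ 145, y* ≈ 3.95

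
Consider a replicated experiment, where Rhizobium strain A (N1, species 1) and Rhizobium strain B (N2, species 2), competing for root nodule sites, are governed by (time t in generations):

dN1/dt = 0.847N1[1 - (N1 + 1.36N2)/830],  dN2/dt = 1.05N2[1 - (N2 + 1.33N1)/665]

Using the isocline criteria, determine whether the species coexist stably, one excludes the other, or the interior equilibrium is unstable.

Compare the nullcline intercepts: K1/α12 = 830/1.36 = 610 < K2 = 665; K2/α21 = 665/1.33 = 500 < K1 = 830.
Since both are reversed, neither can invade when rare; the interior point is a saddle.

unstable coexistence (outcome depends on initial conditions)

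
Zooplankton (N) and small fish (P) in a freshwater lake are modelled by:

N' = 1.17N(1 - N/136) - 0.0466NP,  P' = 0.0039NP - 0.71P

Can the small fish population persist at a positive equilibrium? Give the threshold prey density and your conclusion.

Threshold N = 182; K < 182, so no, the predator goes extinct.

The predator equation gives dP/dt > 0 only when N > 0.71/0.0039 = 182.
Without the predator, N → K = 136. Since 136 < 182, the predator cannot invade.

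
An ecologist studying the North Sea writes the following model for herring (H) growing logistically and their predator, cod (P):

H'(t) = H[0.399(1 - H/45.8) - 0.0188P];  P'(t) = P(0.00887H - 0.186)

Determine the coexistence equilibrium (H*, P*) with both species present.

From dP/dt = 0 with P > 0: 0.00887H* = 0.186, so H* = 21.
Substitute into dH/dt = 0: 0.399(1 - 21/45.8) = 0.0188P*.
The bracket is 0.542, giving P* = 0.216/0.0188 = 11.5.

H* ≈ 21, P* ≈ 11.5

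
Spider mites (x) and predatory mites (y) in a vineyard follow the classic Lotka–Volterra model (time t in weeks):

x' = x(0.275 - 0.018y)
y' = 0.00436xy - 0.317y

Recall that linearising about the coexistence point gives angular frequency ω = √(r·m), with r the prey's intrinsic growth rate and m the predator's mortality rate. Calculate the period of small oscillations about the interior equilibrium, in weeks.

T ≈ 21.3 weeks

Here r = 0.275 and m = 0.317, so r·m = 0.0872.
ω = √0.0872 = 0.295 per week, hence T = 2π/ω ≈ 21.3 weeks.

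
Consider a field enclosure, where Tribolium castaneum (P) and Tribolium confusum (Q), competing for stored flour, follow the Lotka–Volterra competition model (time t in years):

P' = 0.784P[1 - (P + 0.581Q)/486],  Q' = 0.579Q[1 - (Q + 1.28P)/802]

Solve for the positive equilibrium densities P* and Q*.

Setting both brackets to zero gives the nullclines P + 0.581Q = 486 and 1.28P + Q = 802.
Substituting Q = 802 - 1.28P into the first: P(1 - 0.581·1.28) = 486 - 0.581·802.
So P* = 20/0.256 = 78.2, and then Q* = 802 - 1.28·78.2 = 702.

P* ≈ 78.2, Q* ≈ 702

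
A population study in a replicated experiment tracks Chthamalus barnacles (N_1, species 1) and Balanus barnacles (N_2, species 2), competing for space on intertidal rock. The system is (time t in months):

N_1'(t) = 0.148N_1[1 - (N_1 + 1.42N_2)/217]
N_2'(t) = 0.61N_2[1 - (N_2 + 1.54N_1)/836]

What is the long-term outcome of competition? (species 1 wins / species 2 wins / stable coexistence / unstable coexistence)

species 2 excludes species 1

Compare the nullcline intercepts: K1/α12 = 217/1.42 = 153 < K2 = 836; K2/α21 = 836/1.54 = 543 > K1 = 217.
Since the inequalities point opposite ways, species 2 can invade but species 1 cannot.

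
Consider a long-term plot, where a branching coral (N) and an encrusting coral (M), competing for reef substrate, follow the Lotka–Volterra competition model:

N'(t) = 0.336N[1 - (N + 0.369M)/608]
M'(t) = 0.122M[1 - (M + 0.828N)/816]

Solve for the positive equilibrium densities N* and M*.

N* ≈ 442, M* ≈ 450

Setting both brackets to zero gives the nullclines N + 0.369M = 608 and 0.828N + M = 816.
Substituting M = 816 - 0.828N into the first: N(1 - 0.369·0.828) = 608 - 0.369·816.
So N* = 307/0.694 = 442, and then M* = 816 - 0.828·442 = 450.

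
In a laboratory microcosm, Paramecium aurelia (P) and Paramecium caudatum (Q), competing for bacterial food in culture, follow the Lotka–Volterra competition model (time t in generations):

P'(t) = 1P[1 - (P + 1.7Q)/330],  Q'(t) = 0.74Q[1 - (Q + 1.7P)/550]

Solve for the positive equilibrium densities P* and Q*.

P* ≈ 320, Q* ≈ 5.82

Setting both brackets to zero gives the nullclines P + 1.7Q = 330 and 1.7P + Q = 550.
Substituting Q = 550 - 1.7P into the first: P(1 - 1.7·1.7) = 330 - 1.7·550.
So P* = -605/-1.89 = 320, and then Q* = 550 - 1.7·320 = 5.82.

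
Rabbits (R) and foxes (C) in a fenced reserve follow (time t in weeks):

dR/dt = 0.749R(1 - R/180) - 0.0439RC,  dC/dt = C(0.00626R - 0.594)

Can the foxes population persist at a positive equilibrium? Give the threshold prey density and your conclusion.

The predator equation gives dC/dt > 0 only when R > 0.594/0.00626 = 94.9.
Without the predator, R → K = 180. Since 180 > 94.9, the predator can invade and persist.

Threshold R = 94.9; K > 94.9, so yes, the predator persists.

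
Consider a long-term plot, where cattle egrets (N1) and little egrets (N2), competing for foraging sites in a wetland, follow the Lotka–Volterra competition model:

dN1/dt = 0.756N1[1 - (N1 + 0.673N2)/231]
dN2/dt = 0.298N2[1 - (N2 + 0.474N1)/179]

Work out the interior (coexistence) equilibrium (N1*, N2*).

N1* ≈ 162, N2* ≈ 102

Setting both brackets to zero gives the nullclines N1 + 0.673N2 = 231 and 0.474N1 + N2 = 179.
Substituting N2 = 179 - 0.474N1 into the first: N1(1 - 0.673·0.474) = 231 - 0.673·179.
So N1* = 111/0.681 = 162, and then N2* = 179 - 0.474·162 = 102.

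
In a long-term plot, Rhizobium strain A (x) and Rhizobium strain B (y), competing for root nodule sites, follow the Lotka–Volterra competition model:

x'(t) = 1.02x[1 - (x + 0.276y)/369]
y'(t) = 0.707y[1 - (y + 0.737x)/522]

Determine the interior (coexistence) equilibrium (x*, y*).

x* ≈ 282, y* ≈ 314

Setting both brackets to zero gives the nullclines x + 0.276y = 369 and 0.737x + y = 522.
Substituting y = 522 - 0.737x into the first: x(1 - 0.276·0.737) = 369 - 0.276·522.
So x* = 225/0.797 = 282, and then y* = 522 - 0.737·282 = 314.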